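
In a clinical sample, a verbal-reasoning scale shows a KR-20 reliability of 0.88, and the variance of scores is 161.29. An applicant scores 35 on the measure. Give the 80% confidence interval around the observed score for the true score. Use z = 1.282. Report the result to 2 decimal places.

[29.36, 40.64]

SD = √161.29 = 12.7000
SEM = 12.7000 * √(1 − 0.8800) = 12.7000 * √0.1200 ≈ 12.7000 * 0.3464 ≈ 4.3994
1.282 * SEM ≈ 5.6400
Interval: (29.3600, 40.6400)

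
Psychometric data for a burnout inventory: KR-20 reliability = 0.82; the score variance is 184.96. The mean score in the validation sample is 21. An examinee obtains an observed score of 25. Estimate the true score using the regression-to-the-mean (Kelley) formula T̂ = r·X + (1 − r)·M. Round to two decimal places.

24.28

T̂ = r·X + (1 − r)·M = 0.82000×25 + 0.18000×21 = 20.50000 + 3.78000 ≈ 24.28000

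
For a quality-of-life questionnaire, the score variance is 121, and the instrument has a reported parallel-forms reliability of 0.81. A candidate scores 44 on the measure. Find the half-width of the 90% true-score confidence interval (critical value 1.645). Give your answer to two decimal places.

SD = √121 = 11.00000
SEM = 11.00000 * √(1 − 0.81000) = 11.00000 * √0.19000 ≃ 11.00000 * 0.43589 ≃ 4.79479
Margin = 1.645 * 4.79479 ≃ 7.88743

7.89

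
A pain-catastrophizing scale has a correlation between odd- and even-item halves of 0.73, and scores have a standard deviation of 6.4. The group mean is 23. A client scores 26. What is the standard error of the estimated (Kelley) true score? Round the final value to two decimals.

Spearman-Brown: r = 2(0.73) / (1 + 0.73) = 1.460 / 1.730 ≈ 0.844
SE_est = SD × √(r(1 − r)) = 6.400 × √0.132 ≈ 6.400 × 0.363 ≈ 2.323

2.32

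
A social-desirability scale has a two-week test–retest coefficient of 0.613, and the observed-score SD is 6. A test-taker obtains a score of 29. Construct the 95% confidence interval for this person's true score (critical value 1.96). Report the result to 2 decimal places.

[21.68, 36.32]

SEM = 6.0000 * √(1 − 0.6130) = 6.0000 * √0.3870 ≈ 6.0000 * 0.6221 ≈ 3.7326
Half-width = 1.96*3.7326 ≈ 7.3158
CI = 29 ± 7.3158 → [21.6842, 36.3158]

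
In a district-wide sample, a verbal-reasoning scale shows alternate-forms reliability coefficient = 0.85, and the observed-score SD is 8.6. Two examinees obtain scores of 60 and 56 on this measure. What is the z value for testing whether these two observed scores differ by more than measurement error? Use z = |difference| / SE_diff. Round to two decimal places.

0.85

SEM = 8.60000 * √(1 − 0.85000) = 8.60000 * √0.15000 ≈ 8.60000 * 0.38730 ≈ 3.33077
SE_diff = √2 * SEM ≈ 4.71041
z = |60 − 56| / 4.71041 = 4 / 4.71041 ≈ 0.84918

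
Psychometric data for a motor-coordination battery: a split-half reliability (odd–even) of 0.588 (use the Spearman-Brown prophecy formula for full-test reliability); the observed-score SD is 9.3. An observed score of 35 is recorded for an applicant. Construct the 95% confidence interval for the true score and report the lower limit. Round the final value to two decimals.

r_full = 2·0.588 / (1 + 0.588) ≈ 0.741
SEM = 9.300 * √(1 − 0.741) = 9.300 * √0.259 ≈ 9.300 * 0.509 ≈ 4.737
Margin = 1.96 * 4.737 ≈ 9.285
Lower limit = 35 − 9.285 ≈ 25.715

25.72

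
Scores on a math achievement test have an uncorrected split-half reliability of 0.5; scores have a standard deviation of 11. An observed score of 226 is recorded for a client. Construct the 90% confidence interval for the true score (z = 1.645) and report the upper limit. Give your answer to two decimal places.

r_full = 2·0.5 / (1 + 0.5) ≈ 0.6667
The standard error of measurement is 11.0000·√(1 − 0.6667) ≈ 11.0000·0.5774 ≈ 6.3509.
Half-width = 1.645·6.3509 ≈ 10.4472
Upper limit = 226 + 10.4472 ≈ 236.4472

236.45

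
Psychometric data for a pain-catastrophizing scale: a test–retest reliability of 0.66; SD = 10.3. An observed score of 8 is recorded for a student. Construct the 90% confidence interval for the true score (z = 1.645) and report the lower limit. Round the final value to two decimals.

SEM = 10.3000·√(1 − 0.6600) ≃ 6.0059
1.645 · SEM ≃ 9.8797
Lower limit = 8 − 9.8797 ≃ -1.8797

-1.88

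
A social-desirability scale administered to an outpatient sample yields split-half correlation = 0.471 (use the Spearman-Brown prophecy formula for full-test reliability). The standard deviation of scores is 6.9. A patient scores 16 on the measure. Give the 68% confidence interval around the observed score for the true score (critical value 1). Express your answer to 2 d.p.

Spearman-Brown: r = 2(0.471) / (1 + 0.471) = 0.94200 / 1.47100 ≈ 0.64038
The standard error of measurement is 6.90000·√(1 − 0.64038) ≈ 6.90000·0.59968 ≈ 4.13781.
Margin = 1 · 4.13781 ≈ 4.13781
Interval: (11.86219, 20.13781)

[11.86, 20.14]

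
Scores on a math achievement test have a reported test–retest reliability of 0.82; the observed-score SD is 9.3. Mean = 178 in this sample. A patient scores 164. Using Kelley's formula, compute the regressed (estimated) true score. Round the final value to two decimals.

166.52

T̂ = 0.820(164) + 0.180(178) ≈ 166.520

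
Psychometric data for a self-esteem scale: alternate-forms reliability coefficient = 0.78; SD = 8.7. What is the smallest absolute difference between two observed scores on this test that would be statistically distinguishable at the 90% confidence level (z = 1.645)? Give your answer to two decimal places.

SEM = 8.70000 * √(1 − 0.78000) = 8.70000 * √0.22000 ≃ 8.70000 * 0.46904 ≃ 4.08066
SE_diff = √2 * SEM ≃ 5.77093
Minimum reliable difference = 1.645 * SE_diff ≃ 1.645 * 5.77093 ≃ 9.49318

9.49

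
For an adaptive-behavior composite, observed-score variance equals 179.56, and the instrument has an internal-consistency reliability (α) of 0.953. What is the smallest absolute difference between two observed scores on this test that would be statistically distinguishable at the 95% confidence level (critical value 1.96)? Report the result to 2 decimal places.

8.05

SD = √179.56 ≈ 13.4000
SEM = 13.4000 · √(1 − 0.9530) = 13.4000 · √0.0470 ≈ 13.4000 · 0.2168 ≈ 2.9051
SE_diff = SEM · √2 ≈ 2.9051 · 1.4142 ≈ 4.1084
Smallest detectable difference = 1.96·4.1084 ≈ 8.0524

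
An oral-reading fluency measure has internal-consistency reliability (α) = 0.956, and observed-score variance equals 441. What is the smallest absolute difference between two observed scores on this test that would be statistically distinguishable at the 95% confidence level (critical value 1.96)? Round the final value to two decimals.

12.21

σ = 441^(1/2) = 21.0000
SEM = 21.0000·√(1 − 0.9560) ≈ 4.4050
Standard error of the difference = 4.4050·√2 ≈ 6.2296
Smallest detectable difference = 1.96·6.2296 ≈ 12.2100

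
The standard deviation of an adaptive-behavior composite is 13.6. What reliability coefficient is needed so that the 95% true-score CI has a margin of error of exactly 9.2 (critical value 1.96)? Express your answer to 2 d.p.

0.88

SEM needed = half-width / z = 9.2/1.96 ≃ 4.694
Required reliability = 1 − (SEM/SD)² = 1 − 0.119 ≃ 0.881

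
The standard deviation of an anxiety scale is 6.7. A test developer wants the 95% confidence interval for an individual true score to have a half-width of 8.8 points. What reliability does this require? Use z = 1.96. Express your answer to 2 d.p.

0.55

Required SEM = 8.8 / 1.96 ≈ 4.490
r = 1 − (4.490/6.7)² ≈ 1 − 0.449 ≈ 0.551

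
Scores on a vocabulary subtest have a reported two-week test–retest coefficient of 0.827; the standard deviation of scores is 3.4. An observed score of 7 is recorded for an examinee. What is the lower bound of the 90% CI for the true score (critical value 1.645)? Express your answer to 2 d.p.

SEM = 3.400 * √(1 − 0.827) = 3.400 * √0.173 ≃ 3.400 * 0.416 ≃ 1.414
Margin = 1.645 * 1.414 ≃ 2.326
Lower bound: 7 − 2.326 = 4.674

4.67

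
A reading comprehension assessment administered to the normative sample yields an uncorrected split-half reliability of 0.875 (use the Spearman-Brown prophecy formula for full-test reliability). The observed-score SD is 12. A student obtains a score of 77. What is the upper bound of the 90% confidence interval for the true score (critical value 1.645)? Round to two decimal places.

Full-length reliability (Spearman-Brown) = 2(0.875)/(1+0.875) ≃ 0.93333
SEM = 12.00000 * √(1 − 0.93333) = 12.00000 * √0.06667 ≃ 12.00000 * 0.25820 ≃ 3.09839
Margin = 1.645 * 3.09839 ≃ 5.09685
Upper bound: 77 + 5.09685 = 82.09685

82.10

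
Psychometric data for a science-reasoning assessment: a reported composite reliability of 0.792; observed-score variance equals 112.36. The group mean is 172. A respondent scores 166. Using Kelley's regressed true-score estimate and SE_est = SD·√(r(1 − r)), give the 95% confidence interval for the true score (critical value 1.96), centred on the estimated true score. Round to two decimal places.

[158.82, 175.68]

SD = √112.36 = 10.60000
Estimated true score = 0.79200*166 + (1 − 0.79200)*172 ≈ 167.24800
SE_est = SD * √(r(1 − r)) = 10.60000 * √0.16474 ≈ 10.60000 * 0.40588 ≈ 4.30229
95% CI: 167.24800 ± 8.43250 ≈ (158.81550, 175.68050)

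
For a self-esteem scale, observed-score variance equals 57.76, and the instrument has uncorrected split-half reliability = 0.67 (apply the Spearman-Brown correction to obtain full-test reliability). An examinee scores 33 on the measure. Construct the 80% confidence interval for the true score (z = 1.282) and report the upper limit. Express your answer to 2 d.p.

37.33

SD = √57.76 = 7.6000
Full-length reliability (Spearman-Brown) = 2(0.67)/(1+0.67) ≃ 0.8024
SEM = 7.6000 * √(1 − 0.8024) = 7.6000 * √0.1976 ≃ 7.6000 * 0.4445 ≃ 3.3784
Margin = 1.282 * 3.3784 ≃ 4.3311
Upper bound: 33 + 4.3311 = 37.3311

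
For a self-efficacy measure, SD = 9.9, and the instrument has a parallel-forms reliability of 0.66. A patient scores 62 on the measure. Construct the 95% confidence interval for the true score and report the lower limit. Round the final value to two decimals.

50.69

SEM = 9.9000 · √(1 − 0.6600) = 9.9000 · √0.3400 ≈ 9.9000 · 0.5831 ≈ 5.7726
1.96 · SEM ≈ 11.3144
Lower limit = 62 − 11.3144 ≈ 50.6856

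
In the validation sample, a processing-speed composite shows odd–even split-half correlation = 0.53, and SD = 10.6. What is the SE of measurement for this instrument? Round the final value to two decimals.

Spearman-Brown: r = 2(0.53) / (1 + 0.53) = 1.060 / 1.530 ≃ 0.693
SEM = 10.600 * √(1 − 0.693) = 10.600 * √0.307 ≃ 10.600 * 0.554 ≃ 5.875

5.88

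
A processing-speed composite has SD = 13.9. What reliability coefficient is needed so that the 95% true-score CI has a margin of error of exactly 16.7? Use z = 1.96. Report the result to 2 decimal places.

Required SEM = 16.7 / 1.96 ≈ 8.520
r = 1 − (8.520/13.9)² ≈ 1 − 0.376 ≈ 0.624

0.62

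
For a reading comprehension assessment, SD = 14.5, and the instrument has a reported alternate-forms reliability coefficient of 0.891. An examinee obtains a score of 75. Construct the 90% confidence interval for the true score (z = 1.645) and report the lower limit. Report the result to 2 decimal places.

67.13

SEM = 14.5000*√(1 − 0.8910) ≈ 4.7872
Half-width = 1.645*4.7872 ≈ 7.8749
Lower limit = 75 − 7.8749 ≈ 67.1251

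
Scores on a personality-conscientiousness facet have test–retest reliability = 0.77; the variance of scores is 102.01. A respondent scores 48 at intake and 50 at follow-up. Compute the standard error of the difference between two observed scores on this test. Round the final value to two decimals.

SD = √102.01 = 10.10000
SEM = 10.10000 · √(1 − 0.77000) = 10.10000 · √0.23000 ≈ 10.10000 · 0.47958 ≈ 4.84379
SE_diff = SEM · √2 ≈ 4.84379 · 1.41421 ≈ 6.85015

6.85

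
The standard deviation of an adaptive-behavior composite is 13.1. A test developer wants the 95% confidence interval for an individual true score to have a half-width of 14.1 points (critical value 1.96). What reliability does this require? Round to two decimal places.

Required SEM = 14.1 / 1.96 ≈ 7.1939
Required reliability = 1 − (SEM/SD)² = 1 − 0.3016 ≈ 0.6984

0.70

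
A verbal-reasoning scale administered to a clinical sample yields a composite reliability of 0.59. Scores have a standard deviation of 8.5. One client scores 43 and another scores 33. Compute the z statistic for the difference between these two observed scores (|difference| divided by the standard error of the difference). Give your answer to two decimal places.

SEM = 8.5000*√(1 − 0.5900) ≈ 5.4427
SE_diff = SEM * √2 ≈ 5.4427 * 1.4142 ≈ 7.6971
z = |43 − 33| / 7.6971 = 10 / 7.6971 ≈ 1.2992

1.30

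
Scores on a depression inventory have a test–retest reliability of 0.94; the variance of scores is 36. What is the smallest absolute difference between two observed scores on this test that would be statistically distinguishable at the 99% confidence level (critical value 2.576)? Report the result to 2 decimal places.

5.35

SD = √36 = 6.000
SEM = 6.000*√(1 − 0.940) ≃ 1.470
SE_diff = √2 * SEM ≃ 2.078
Smallest detectable difference = 2.576*2.078 ≃ 5.354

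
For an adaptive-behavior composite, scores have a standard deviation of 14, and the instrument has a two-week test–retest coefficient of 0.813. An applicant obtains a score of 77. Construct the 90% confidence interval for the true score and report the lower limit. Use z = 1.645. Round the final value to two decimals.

SEM = 14.0000 * √(1 − 0.8130) = 14.0000 * √0.1870 ≈ 14.0000 * 0.4324 ≈ 6.0541
Half-width = 1.645*6.0541 ≈ 9.9590
Lower bound: 77 − 9.9590 = 67.0410

67.04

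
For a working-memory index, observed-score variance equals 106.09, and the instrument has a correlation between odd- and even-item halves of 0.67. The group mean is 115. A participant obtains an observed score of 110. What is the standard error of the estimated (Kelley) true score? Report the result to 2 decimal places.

4.10

SD = √106.09 = 10.300
r_full = 2·0.67 / (1 + 0.67) ≈ 0.802
SE_est = 10.300*√(0.802*0.198) ≈ 4.101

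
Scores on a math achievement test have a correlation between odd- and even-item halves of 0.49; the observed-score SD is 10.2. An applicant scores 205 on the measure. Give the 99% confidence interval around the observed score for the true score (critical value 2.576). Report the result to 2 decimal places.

[189.63, 220.37]

r_full = 2·0.49 / (1 + 0.49) ≈ 0.658
The standard error of measurement is 10.200×√(1 − 0.658) ≈ 10.200×0.585 ≈ 5.967.
Half-width = 2.576×5.967 ≈ 15.372
99% CI: 205 ± 15.372 = [189.628, 220.372]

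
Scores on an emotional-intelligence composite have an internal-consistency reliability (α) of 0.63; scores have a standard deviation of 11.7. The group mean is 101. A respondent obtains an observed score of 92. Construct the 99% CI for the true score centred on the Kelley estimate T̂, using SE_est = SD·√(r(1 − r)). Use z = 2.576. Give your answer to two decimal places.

T̂ = 0.630(92) + 0.370(101) ≈ 95.330
SE_est = SD * √(r(1 − r)) = 11.700 * √0.233 ≈ 11.700 * 0.483 ≈ 5.649
99% CI: 95.330 ± 14.551 ≈ (80.779, 109.881)

[80.78, 109.88]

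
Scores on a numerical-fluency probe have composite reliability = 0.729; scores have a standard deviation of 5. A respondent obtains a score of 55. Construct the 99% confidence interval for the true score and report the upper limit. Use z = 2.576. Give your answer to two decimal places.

SEM = 5.00000 × √(1 − 0.72900) = 5.00000 × √0.27100 ≃ 5.00000 × 0.52058 ≃ 2.60288
Half-width = 2.576×2.60288 ≃ 6.70503
Upper bound: 55 + 6.70503 = 61.70503

61.71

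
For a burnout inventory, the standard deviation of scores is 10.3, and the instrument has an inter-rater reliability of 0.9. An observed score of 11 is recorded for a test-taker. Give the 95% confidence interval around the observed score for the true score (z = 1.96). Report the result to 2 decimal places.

The standard error of measurement is 10.300·√(1 − 0.900) ≈ 10.300·0.316 ≈ 3.257.
Half-width = 1.96·3.257 ≈ 6.384
95% CI: 11 ± 6.384 = [4.616, 17.384]

[4.62, 17.38]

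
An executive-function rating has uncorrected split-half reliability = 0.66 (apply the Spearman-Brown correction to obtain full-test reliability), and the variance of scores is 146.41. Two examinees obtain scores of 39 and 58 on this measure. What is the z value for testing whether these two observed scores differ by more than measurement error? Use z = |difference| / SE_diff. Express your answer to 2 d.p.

2.45

SD = √146.41 = 12.100
r_full = 2·0.66 / (1 + 0.66) ≈ 0.795
The standard error of measurement is 12.100*√(1 − 0.795) ≈ 12.100*0.453 ≈ 5.476.
SE_diff = √2 * SEM ≈ 7.744
z = |39 − 58| / 7.744 = 19 / 7.744 ≈ 2.453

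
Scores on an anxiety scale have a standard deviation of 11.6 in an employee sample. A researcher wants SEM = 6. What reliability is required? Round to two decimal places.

Required reliability = 1 − (SEM/SD)² = 1 − 0.2675 ≃ 0.7325

0.73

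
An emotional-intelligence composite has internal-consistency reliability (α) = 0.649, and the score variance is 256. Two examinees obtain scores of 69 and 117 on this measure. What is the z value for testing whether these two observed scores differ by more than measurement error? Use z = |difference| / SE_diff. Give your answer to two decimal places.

SD = √256 ≈ 16.0000
The standard error of measurement is 16.0000·√(1 − 0.6490) ≈ 16.0000·0.5925 ≈ 9.4792.
SE_diff = SEM · √2 ≈ 9.4792 · 1.4142 ≈ 13.4057
z = 48 / 13.4057 ≈ 3.5806

3.58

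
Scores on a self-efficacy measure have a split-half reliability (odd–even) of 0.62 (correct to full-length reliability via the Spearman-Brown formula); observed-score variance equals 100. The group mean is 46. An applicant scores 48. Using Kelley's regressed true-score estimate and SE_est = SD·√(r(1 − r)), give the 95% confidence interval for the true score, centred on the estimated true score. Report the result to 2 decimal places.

σ = 100^(1/2) = 10.00000
Full-length reliability (Spearman-Brown) = 2(0.62)/(1+0.62) ≈ 0.76543
Estimated true score = 0.76543×48 + (1 − 0.76543)×46 ≈ 47.53086
SE_est = SD × √(r(1 − r)) = 10.00000 × √0.17955 ≈ 10.00000 × 0.42373 ≈ 4.23728
CI = 47.53086 ± 1.96 × 4.23728 → [39.22579, 55.83594]

[39.23, 55.84]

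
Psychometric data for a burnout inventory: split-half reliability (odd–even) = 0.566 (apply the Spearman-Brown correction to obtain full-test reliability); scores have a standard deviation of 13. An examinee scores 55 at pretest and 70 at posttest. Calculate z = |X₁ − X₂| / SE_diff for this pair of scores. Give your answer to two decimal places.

1.55

Spearman-Brown: r = 2(0.566) / (1 + 0.566) = 1.132 / 1.566 ≃ 0.723
SEM = 13.000*√(1 − 0.723) ≃ 6.844
Standard error of the difference = 6.844·√2 ≃ 9.678
z = |55 − 70| / 9.678 = 15 / 9.678 ≃ 1.550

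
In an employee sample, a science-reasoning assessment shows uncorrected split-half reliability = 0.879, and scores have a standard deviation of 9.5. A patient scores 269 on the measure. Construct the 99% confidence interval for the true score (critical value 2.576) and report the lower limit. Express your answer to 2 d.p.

r_full = 2·0.879 / (1 + 0.879) ≈ 0.9356
The standard error of measurement is 9.5000·√(1 − 0.9356) ≈ 9.5000·0.2538 ≈ 2.4108.
Margin = 2.576 · 2.4108 ≈ 6.2101
Lower limit = 269 − 6.2101 ≈ 262.7899

262.79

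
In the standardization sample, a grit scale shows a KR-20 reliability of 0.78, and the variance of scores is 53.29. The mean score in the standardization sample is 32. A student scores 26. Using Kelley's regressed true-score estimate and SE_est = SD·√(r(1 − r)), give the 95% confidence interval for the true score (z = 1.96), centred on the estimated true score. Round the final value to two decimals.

[21.39, 33.25]

σ = 53.29^(1/2) = 7.30000
T̂ = 0.78000(26) + 0.22000(32) ≈ 27.32000
SE_est = SD * √(r(1 − r)) = 7.30000 * √0.17160 ≈ 7.30000 * 0.41425 ≈ 3.02400
95% CI: 27.32000 ± 5.92704 ≈ (21.39296, 33.24704)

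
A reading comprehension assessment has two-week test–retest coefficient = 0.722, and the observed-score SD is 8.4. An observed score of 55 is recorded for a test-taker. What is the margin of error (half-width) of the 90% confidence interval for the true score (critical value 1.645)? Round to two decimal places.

SEM = 8.4000 * √(1 − 0.7220) = 8.4000 * √0.2780 ≃ 8.4000 * 0.5273 ≃ 4.4290
Margin = 1.645 * 4.4290 ≃ 7.2856

7.29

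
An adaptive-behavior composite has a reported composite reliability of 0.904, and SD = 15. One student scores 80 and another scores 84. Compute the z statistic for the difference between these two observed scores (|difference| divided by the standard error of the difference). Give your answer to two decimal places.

SEM = 15.000 × √(1 − 0.904) = 15.000 × √0.096 ≃ 15.000 × 0.310 ≃ 4.648
SE_diff = √2 × SEM ≃ 6.573
z = |80 − 84| / 6.573 = 4 / 6.573 ≃ 0.609

0.61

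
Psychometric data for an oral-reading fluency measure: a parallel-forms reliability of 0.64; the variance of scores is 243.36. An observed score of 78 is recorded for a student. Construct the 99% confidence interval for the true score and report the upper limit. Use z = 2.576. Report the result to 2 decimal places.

SD = √243.36 ≈ 15.600
SEM = 15.600 · √(1 − 0.640) = 15.600 · √0.360 ≈ 15.600 · 0.600 ≈ 9.360
2.576 · SEM ≈ 24.111
Upper limit = 78 + 24.111 ≈ 102.111

102.11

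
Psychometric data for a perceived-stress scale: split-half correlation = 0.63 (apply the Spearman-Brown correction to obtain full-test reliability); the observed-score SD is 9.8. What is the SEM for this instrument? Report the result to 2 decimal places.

r_full = 2·0.63 / (1 + 0.63) ≈ 0.77301
SEM = 9.80000 × √(1 − 0.77301) = 9.80000 × √0.22699 ≈ 9.80000 × 0.47644 ≈ 4.66910

4.67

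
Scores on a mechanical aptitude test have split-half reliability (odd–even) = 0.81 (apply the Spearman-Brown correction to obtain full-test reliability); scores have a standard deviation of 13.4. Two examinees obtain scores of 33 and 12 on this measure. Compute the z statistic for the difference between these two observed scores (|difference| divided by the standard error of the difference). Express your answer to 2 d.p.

r_full = 2·0.81 / (1 + 0.81) ≈ 0.895
The standard error of measurement is 13.400·√(1 − 0.895) ≈ 13.400·0.324 ≈ 4.342.
Standard error of the difference = 4.342·√2 ≈ 6.140
z = 21 / 6.140 ≈ 3.420

3.42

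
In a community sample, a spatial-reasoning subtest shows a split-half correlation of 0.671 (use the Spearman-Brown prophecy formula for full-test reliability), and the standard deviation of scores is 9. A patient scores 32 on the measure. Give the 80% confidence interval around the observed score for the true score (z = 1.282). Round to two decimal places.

Full-length reliability (Spearman-Brown) = 2(0.671)/(1+0.671) ≃ 0.8031
SEM = 9.0000*√(1 − 0.8031) ≃ 3.9935
Margin = 1.282 * 3.9935 ≃ 5.1196
80% CI: 32 ± 5.1196 = [26.8804, 37.1196]

[26.88, 37.12]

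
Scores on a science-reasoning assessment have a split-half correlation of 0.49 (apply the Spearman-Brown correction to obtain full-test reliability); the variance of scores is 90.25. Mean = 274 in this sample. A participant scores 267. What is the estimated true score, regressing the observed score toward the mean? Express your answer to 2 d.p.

269.40

Spearman-Brown: r = 2(0.49) / (1 + 0.49) = 0.9800 / 1.4900 ≈ 0.6577
T̂ = 0.6577(267) + 0.3423(274) ≈ 269.3960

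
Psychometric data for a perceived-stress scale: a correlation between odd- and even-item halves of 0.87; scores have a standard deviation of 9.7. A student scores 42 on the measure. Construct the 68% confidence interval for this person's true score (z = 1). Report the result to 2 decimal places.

[39.44, 44.56]

r_full = 2·0.87 / (1 + 0.87) ≈ 0.930
SEM = 9.700 * √(1 − 0.930) = 9.700 * √0.070 ≈ 9.700 * 0.264 ≈ 2.558
Half-width = 1*2.558 ≈ 2.558
Interval: (39.442, 44.558)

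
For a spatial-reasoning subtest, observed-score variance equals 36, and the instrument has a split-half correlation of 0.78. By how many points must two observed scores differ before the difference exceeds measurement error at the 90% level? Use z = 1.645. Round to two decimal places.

SD = √36 ≃ 6.0000
Spearman-Brown: r = 2(0.78) / (1 + 0.78) = 1.5600 / 1.7800 ≃ 0.8764
The standard error of measurement is 6.0000·√(1 − 0.8764) ≃ 6.0000·0.3516 ≃ 2.1094.
SE_diff = SEM · √2 ≃ 2.1094 · 1.4142 ≃ 2.9831
Smallest detectable difference = 1.645·2.9831 ≃ 4.9072

4.91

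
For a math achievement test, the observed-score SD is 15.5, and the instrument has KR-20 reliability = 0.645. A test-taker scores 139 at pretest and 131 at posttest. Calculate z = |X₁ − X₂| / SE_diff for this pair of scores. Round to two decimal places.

SEM = 15.5000 · √(1 − 0.6450) = 15.5000 · √0.3550 ≈ 15.5000 · 0.5958 ≈ 9.2352
SE_diff = SEM · √2 ≈ 9.2352 · 1.4142 ≈ 13.0605
z = 8 / 13.0605 ≈ 0.6125

0.61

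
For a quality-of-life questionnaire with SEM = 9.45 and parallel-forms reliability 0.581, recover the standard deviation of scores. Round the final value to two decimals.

14.60

SD = 9.45 / √(1 − 0.581) ≈ 14.599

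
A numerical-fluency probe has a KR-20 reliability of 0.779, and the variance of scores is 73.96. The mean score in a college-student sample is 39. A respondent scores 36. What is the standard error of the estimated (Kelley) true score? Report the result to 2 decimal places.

SD = √73.96 ≈ 8.600
SE_est = SD * √(r(1 − r)) = 8.600 * √0.172 ≈ 8.600 * 0.415 ≈ 3.568

3.57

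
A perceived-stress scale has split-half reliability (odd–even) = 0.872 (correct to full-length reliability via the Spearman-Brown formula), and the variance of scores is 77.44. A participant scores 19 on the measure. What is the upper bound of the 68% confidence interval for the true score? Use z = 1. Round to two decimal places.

σ = 77.44^(1/2) = 8.800
Full-length reliability (Spearman-Brown) = 2(0.872)/(1+0.872) ≈ 0.932
SEM = 8.800 · √(1 − 0.932) = 8.800 · √0.068 ≈ 8.800 · 0.261 ≈ 2.301
Half-width = 1·2.301 ≈ 2.301
Upper limit = 19 + 2.301 ≈ 21.301

21.30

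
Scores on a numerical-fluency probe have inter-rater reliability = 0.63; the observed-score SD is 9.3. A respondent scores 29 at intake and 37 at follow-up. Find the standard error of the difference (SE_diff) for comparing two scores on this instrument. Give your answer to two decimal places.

8.00

SEM = 9.300×√(1 − 0.630) ≈ 5.657
Standard error of the difference = 5.657·√2 ≈ 8.000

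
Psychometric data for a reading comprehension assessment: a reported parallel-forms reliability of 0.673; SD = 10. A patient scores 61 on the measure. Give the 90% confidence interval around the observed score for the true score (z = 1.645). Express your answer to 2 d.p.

[51.59, 70.41]

SEM = 10.0000*√(1 − 0.6730) ≈ 5.7184
Margin = 1.645 * 5.7184 ≈ 9.4068
90% CI: 61 ± 9.4068 = [51.5932, 70.4068]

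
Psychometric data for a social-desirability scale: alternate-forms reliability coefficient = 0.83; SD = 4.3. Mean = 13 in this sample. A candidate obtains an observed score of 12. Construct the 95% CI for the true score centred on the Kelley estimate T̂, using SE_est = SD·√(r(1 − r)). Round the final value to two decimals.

[9.00, 15.34]

Estimated true score = 0.830*12 + (1 − 0.830)*13 ≃ 12.170
SE_est = SD * √(r(1 − r)) = 4.300 * √0.141 ≃ 4.300 * 0.376 ≃ 1.615
95% CI: 12.170 ± 3.166 ≃ (9.004, 15.336)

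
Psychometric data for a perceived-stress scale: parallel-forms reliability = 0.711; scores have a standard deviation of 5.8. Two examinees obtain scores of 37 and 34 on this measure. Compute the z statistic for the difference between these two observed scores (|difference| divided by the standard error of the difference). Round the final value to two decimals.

0.68

SEM = 5.800 × √(1 − 0.711) = 5.800 × √0.289 ≈ 5.800 × 0.538 ≈ 3.118
SE_diff = √2 × SEM ≈ 4.410
z = 3 / 4.410 ≈ 0.680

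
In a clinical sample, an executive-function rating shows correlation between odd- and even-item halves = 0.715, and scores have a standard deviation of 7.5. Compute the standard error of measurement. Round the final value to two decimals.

3.06

r_full = 2·0.715 / (1 + 0.715) ≈ 0.83382
SEM = 7.50000·√(1 − 0.83382) ≈ 3.05740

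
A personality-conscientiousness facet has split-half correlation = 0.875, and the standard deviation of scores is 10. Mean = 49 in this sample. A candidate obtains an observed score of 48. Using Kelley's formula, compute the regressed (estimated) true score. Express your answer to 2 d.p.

48.07

Spearman-Brown: r = 2(0.875) / (1 + 0.875) = 1.750 / 1.875 ≈ 0.933
T̂ = 0.933(48) + 0.067(49) ≈ 48.067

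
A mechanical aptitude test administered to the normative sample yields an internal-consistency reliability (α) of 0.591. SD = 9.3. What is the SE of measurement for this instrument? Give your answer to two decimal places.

SEM = 9.300 · √(1 − 0.591) = 9.300 · √0.409 ≈ 9.300 · 0.640 ≈ 5.948

5.95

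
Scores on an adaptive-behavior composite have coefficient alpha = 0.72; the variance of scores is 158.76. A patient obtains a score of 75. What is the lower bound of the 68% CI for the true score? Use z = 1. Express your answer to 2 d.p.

68.33

SD = √158.76 ≈ 12.60000
SEM = 12.60000*√(1 − 0.72000) ≈ 6.66729
Half-width = 1*6.66729 ≈ 6.66729
Lower bound: 75 − 6.66729 = 68.33271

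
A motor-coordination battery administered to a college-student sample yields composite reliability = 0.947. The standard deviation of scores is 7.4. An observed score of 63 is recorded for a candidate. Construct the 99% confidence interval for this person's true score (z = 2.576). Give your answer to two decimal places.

[58.61, 67.39]

The standard error of measurement is 7.400*√(1 − 0.947) ≈ 7.400*0.230 ≈ 1.704.
Half-width = 2.576*1.704 ≈ 4.388
Interval: (58.612, 67.388)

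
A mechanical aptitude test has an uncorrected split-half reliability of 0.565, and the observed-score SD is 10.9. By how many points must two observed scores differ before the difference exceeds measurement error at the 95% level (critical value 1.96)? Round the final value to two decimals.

15.93

Full-length reliability (Spearman-Brown) = 2(0.565)/(1+0.565) ≈ 0.7220
SEM = 10.9000 · √(1 − 0.7220) = 10.9000 · √0.2780 ≈ 10.9000 · 0.5272 ≈ 5.7466
Standard error of the difference = 5.7466·√2 ≈ 8.1270
Smallest detectable difference = 1.96·8.1270 ≈ 15.9289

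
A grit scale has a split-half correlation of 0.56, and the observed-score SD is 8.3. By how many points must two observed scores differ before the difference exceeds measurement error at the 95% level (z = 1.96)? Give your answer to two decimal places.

r_full = 2·0.56 / (1 + 0.56) ≈ 0.7179
SEM = 8.3000·√(1 − 0.7179) ≈ 4.4080
SE_diff = √2 · SEM ≈ 6.2339
Minimum reliable difference = 1.96 · SE_diff ≈ 1.96 · 6.2339 ≈ 12.2184

12.22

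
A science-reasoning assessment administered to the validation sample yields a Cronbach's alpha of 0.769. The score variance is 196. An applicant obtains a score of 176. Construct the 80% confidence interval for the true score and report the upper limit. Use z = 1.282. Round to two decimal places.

184.63

σ = 196^(1/2) = 14.000
SEM = 14.000×√(1 − 0.769) ≈ 6.729
Margin = 1.282 × 6.729 ≈ 8.626
Upper limit = 176 + 8.626 ≈ 184.626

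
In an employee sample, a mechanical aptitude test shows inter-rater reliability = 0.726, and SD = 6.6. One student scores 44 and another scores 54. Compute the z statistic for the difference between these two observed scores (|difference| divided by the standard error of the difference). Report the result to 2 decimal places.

SEM = 6.600×√(1 − 0.726) ≈ 3.455
Standard error of the difference = 3.455·√2 ≈ 4.886
z = |44 − 54| / 4.886 = 10 / 4.886 ≈ 2.047

2.05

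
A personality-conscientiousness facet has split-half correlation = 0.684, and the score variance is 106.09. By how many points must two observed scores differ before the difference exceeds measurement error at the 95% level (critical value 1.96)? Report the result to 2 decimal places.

12.37

SD = √106.09 ≈ 10.3000
r_full = 2·0.684 / (1 + 0.684) ≈ 0.8124
SEM = 10.3000×√(1 − 0.8124) ≈ 4.4618
Standard error of the difference = 4.4618·√2 ≈ 6.3099
Smallest detectable difference = 1.96×6.3099 ≈ 12.3675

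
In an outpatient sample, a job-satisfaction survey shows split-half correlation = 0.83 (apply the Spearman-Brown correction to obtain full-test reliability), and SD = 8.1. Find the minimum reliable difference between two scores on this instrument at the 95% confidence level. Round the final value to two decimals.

6.84

r_full = 2·0.83 / (1 + 0.83) ≈ 0.90710
SEM = 8.10000 × √(1 − 0.90710) = 8.10000 × √0.09290 ≈ 8.10000 × 0.30479 ≈ 2.46879
SE_diff = SEM × √2 ≈ 2.46879 × 1.41421 ≈ 3.49139
Smallest detectable difference = 1.96×3.49139 ≈ 6.84313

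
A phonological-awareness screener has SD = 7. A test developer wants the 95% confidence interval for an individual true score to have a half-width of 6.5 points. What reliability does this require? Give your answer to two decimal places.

0.78

SEM needed = half-width / z = 6.5/1.96 ≃ 3.316
Required reliability = 1 − (SEM/SD)² = 1 − 0.224 ≃ 0.776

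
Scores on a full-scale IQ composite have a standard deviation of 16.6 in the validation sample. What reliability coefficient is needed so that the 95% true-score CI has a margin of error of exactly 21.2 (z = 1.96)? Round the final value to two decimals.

0.58

Required SEM = 21.2 / 1.96 ≈ 10.816
Required reliability = 1 − (SEM/SD)² = 1 − 0.425 ≈ 0.575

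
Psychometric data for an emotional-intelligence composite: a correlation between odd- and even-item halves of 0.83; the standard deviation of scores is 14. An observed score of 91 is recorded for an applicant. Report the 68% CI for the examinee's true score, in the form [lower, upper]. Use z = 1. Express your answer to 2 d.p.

r_full = 2·0.83 / (1 + 0.83) ≃ 0.9071
SEM = 14.0000*√(1 − 0.9071) ≃ 4.2670
Margin = 1 * 4.2670 ≃ 4.2670
CI = 91 ± 4.2670 → [86.7330, 95.2670]

[86.73, 95.27]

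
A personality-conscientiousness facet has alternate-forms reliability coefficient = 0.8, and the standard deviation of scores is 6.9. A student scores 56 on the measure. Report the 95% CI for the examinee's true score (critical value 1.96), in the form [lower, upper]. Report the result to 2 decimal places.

[49.95, 62.05]

The standard error of measurement is 6.900×√(1 − 0.800) ≈ 6.900×0.447 ≈ 3.086.
Margin = 1.96 × 3.086 ≈ 6.048
95% CI: 56 ± 6.048 = [49.952, 62.048]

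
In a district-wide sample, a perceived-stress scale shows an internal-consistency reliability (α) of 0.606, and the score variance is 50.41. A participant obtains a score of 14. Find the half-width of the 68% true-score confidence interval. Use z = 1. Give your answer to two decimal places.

4.46

SD = √50.41 ≈ 7.100
The standard error of measurement is 7.100*√(1 − 0.606) ≈ 7.100*0.628 ≈ 4.457.
1 * SEM ≈ 4.457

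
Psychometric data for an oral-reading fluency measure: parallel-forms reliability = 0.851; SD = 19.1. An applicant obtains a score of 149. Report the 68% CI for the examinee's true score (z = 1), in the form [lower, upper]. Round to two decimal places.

The standard error of measurement is 19.100*√(1 − 0.851) ≈ 19.100*0.386 ≈ 7.373.
Margin = 1 * 7.373 ≈ 7.373
CI = 149 ± 7.373 → [141.627, 156.373]

[141.63, 156.37]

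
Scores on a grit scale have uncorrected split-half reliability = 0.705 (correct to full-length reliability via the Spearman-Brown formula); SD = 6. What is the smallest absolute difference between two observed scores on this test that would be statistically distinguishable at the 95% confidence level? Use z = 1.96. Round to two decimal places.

Full-length reliability (Spearman-Brown) = 2(0.705)/(1+0.705) ≃ 0.8270
SEM = 6.0000 × √(1 − 0.8270) = 6.0000 × √0.1730 ≃ 6.0000 × 0.4160 ≃ 2.4957
SE_diff = SEM × √2 ≃ 2.4957 × 1.4142 ≃ 3.5295
Smallest detectable difference = 1.96×3.5295 ≃ 6.9178

6.92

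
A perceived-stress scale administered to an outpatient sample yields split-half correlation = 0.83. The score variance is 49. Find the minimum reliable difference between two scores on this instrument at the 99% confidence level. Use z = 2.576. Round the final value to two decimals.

7.77

σ = 49^(1/2) = 7.00000
Spearman-Brown: r = 2(0.83) / (1 + 0.83) = 1.66000 / 1.83000 ≈ 0.90710
SEM = 7.00000×√(1 − 0.90710) ≈ 2.13352
SE_diff = SEM × √2 ≈ 2.13352 × 1.41421 ≈ 3.01725
Minimum reliable difference = 2.576 × SE_diff ≈ 2.576 × 3.01725 ≈ 7.77245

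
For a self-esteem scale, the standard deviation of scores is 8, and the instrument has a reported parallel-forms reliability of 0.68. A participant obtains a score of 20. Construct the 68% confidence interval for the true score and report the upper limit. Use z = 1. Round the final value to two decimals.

24.53

The standard error of measurement is 8.000·√(1 − 0.680) ≈ 8.000·0.566 ≈ 4.525.
Margin = 1 · 4.525 ≈ 4.525
Upper bound: 20 + 4.525 = 24.525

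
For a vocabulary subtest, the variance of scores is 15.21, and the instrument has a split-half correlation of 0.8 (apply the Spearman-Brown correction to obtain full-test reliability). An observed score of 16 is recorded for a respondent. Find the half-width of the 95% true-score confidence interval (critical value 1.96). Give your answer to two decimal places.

2.55

σ = 15.21^(1/2) = 3.900
r_full = 2·0.8 / (1 + 0.8) ≈ 0.889
SEM = 3.900 * √(1 − 0.889) = 3.900 * √0.111 ≈ 3.900 * 0.333 ≈ 1.300
Margin = 1.96 * 1.300 ≈ 2.548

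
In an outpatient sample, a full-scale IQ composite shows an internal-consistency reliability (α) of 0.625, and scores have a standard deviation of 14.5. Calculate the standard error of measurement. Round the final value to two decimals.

8.88

SEM = 14.50000 × √(1 − 0.62500) = 14.50000 × √0.37500 ≃ 14.50000 × 0.61237 ≃ 8.87940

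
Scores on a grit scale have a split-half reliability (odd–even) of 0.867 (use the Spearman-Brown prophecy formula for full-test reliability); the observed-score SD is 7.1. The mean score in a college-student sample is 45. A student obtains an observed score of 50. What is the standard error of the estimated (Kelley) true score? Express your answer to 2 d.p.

1.83

Spearman-Brown: r = 2(0.867) / (1 + 0.867) = 1.734 / 1.867 ≈ 0.929
SE_est = SD × √(r(1 − r)) = 7.100 × √0.066 ≈ 7.100 × 0.257 ≈ 1.826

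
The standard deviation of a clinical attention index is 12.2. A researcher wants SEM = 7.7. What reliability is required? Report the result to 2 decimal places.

0.60

r = 1 − (SEM / SD)² = 1 − (7.70000 / 12.2)² ≈ 1 − 0.39835 ≈ 0.60165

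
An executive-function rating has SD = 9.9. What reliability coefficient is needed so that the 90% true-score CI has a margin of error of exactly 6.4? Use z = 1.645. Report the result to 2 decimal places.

0.85

Required SEM = 6.4 / 1.645 ≈ 3.891
r = 1 − (3.891/9.9)² ≈ 1 − 0.154 ≈ 0.846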